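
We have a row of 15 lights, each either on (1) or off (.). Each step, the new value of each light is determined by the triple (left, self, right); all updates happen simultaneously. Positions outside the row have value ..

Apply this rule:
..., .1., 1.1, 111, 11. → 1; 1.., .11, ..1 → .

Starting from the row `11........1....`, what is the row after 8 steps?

.11.1..11.11111

step 1: .1.111111.1.111
step 2: .11.11111111.11
step 3: ..11.11111111.1
step 4: 1..11.111111111
step 5: 1...11.11111111
step 6: 1.1..11.1111111
step 7: 111...11.111111
step 8: .11.1..11.11111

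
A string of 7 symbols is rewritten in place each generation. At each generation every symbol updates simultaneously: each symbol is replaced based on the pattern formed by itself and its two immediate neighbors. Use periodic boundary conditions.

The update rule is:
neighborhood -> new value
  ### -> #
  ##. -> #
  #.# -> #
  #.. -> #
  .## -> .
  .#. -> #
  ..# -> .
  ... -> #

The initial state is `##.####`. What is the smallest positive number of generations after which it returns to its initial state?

generation 1: ###.###
generation 2: ####.##
generation 3: #####.#
generation 4: ######.
generation 5: .######
generation 6: #.#####
generation 7: ##.####

7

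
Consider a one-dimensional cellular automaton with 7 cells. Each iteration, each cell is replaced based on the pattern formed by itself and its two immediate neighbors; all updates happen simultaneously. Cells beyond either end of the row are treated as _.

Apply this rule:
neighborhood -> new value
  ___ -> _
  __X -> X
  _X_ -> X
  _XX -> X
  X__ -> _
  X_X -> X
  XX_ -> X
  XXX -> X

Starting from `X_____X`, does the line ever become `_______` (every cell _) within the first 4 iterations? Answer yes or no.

X____XX
X___XXX
X__XXXX
X_XXXXX
iteration 4 is X_XXXXX, still not uniform _

no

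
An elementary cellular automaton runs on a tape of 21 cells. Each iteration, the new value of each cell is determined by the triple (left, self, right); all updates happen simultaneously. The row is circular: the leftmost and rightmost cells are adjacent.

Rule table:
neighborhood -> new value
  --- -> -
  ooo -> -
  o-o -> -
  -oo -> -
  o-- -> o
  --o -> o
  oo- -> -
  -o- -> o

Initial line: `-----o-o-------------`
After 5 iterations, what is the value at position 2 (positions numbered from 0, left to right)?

o

----oo-oo------------
---o-----o-----------
--ooo---ooo----------
-o---o-o---o---------
ooo-oo-oo-ooo--------
position 2 holds o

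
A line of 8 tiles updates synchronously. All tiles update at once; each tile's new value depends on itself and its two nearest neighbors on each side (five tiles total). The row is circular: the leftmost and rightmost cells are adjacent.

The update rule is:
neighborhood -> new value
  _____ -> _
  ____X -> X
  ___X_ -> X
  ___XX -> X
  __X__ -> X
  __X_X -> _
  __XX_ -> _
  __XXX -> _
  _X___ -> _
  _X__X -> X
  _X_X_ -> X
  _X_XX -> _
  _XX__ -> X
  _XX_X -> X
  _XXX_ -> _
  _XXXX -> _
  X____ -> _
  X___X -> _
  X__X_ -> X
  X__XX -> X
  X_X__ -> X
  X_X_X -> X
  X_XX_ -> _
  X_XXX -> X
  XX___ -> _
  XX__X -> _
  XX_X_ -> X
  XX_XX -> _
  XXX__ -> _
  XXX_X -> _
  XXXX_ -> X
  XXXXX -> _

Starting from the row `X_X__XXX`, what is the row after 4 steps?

_XXXX__X
_X_X__X_
X_XXXXXX
__X____X

__X____X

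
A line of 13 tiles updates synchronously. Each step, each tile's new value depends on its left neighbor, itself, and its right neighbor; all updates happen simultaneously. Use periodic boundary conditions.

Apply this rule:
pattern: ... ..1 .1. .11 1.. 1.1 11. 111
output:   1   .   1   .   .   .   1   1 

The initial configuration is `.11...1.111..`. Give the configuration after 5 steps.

..1.1.1.1.1.1

step 1: ..1.1.1..11.1
step 2: ..1.1.1...1.1
step 3: ..1.1.1.1.1.1
step 4: ..1.1.1.1.1.1  (fixed point — unchanged through step 5)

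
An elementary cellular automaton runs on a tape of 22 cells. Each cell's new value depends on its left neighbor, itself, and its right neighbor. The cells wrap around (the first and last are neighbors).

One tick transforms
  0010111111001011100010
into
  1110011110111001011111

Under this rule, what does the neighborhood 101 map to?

At position 3 the neighborhood is 101; the next row has 0 there.

0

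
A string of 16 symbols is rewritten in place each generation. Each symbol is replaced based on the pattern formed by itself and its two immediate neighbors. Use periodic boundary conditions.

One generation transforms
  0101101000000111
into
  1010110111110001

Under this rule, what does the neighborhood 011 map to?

At position 3 the neighborhood is 011; the next row has 0 there.

0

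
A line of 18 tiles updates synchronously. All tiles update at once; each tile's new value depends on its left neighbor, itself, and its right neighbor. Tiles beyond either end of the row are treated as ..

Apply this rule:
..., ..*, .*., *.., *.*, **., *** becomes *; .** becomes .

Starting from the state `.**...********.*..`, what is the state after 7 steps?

step 1: *.****.***********
step 2: **.****.**********
step 3: .**.****.*********
step 4: *.**.****.********
step 5: **.**.****.*******
step 6: .**.**.****.******
step 7: *.**.**.****.*****

*.**.**.****.*****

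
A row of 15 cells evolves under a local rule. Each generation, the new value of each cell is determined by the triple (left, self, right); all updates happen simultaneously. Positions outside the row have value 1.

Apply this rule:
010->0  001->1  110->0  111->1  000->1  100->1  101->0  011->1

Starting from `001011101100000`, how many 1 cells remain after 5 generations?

generation 1: 110011001011111
generation 2: 101110110011111
generation 3: 001100101111111
generation 4: 111011001111111
generation 5: 110010111111111
count of 1: 12

12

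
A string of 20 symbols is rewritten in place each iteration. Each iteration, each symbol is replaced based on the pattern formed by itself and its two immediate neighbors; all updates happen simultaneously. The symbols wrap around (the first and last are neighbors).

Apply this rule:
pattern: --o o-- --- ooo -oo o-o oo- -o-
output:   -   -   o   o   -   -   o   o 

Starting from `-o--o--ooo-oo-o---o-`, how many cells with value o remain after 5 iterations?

8

-o--o---oo--o-o-o-o-
-o--o-o--o--o-o-o-o-
-o--o-o--o--o-o-o-o-  (fixed point — unchanged through iteration 5)
count of o: 8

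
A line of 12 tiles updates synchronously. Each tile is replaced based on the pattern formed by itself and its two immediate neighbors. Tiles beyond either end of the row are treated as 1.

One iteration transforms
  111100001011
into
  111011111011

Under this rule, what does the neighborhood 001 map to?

1

At position 7 the neighborhood is 001; the next row has 1 there.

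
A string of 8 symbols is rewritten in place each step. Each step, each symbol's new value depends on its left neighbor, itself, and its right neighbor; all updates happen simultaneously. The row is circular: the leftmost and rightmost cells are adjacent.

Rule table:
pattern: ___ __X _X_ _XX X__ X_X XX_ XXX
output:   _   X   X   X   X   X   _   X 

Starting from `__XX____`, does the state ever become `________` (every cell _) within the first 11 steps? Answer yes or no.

step 1: _XX_X___
step 2: XX_XXX__
step 3: X_XXX_XX
step 4: _XXX_XXX
step 5: XXX_XXX_
step 6: XX_XXX_X
step 7: X_XXX_XX  (repeats step 3; period 4)
step 11: X_XXX_XX
step 11 is X_XXX_XX, still not uniform _

no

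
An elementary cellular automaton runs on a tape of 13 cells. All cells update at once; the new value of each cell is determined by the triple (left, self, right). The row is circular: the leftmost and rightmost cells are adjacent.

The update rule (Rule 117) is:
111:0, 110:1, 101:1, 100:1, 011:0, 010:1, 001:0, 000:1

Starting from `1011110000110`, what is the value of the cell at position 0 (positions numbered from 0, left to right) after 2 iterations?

0

1100011110011
0111000011000
position 0 holds 0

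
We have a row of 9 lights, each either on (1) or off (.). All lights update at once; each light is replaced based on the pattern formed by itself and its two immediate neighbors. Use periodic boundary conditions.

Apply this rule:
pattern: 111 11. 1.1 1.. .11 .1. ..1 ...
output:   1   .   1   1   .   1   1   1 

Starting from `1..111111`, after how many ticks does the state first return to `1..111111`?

.11.11111
1..1.111.
11111.1.1
1111.111.
.11.1.1.1
1..111111

6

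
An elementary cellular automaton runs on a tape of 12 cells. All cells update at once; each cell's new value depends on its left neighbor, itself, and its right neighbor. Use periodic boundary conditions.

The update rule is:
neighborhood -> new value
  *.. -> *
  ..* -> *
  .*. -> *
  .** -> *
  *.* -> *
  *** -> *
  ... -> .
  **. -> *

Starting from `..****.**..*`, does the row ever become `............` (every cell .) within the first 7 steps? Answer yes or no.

************
************  (fixed point — unchanged through step 7)
step 7 is ************, still not uniform .

no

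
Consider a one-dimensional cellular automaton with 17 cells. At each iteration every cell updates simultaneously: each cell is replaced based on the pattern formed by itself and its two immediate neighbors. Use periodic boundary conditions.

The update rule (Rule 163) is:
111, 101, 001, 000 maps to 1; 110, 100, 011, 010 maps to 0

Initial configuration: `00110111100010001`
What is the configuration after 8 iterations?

00100100100010001

01001011001100110
10010100010001000
00101001100110011
01010010001000100
10100100110011001
01001001000100010
10010010011001100
00100100100010001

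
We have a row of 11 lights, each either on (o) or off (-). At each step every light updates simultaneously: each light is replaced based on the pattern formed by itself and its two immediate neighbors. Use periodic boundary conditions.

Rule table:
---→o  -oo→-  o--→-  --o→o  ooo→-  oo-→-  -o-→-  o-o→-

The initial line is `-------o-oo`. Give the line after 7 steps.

----oooooo-

-oooooo----
o-------ooo
--oooooo---
oo-------oo
---oooooo--
ooo-------o
----oooooo-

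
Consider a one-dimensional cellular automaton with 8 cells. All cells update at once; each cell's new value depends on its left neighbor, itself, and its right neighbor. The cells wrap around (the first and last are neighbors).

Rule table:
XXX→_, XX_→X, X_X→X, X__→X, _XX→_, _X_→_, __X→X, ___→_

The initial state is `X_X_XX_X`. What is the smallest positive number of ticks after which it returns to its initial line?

8

XX_X_XX_
_XX_X_XX
X_XX_X_X
XX_XX_X_
_XX_XX_X
X_XX_XX_
_X_XX_XX
X_X_XX_X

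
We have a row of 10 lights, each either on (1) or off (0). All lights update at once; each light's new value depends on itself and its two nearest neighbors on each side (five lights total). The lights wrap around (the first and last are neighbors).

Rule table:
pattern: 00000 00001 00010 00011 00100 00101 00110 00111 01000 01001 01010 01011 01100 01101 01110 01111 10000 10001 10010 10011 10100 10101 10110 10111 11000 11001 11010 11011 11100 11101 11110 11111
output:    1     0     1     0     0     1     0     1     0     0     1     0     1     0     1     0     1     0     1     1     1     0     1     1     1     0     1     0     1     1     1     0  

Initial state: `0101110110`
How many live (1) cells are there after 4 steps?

6

1101110110
1001110100
0011111101
0110001111
count of 1: 6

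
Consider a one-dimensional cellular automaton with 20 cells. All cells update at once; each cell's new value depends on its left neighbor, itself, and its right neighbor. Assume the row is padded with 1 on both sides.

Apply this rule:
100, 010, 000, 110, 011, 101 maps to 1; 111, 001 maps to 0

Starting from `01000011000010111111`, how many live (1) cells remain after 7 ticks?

tick 1: 11111011111011100000
tick 2: 00001110001110111110
tick 3: 11101011101011100011
tick 4: 00111110111110111010
tick 5: 10100011100011101111
tick 6: 11111010111010111000
tick 7: 00001111101111101110
count of 1: 13

13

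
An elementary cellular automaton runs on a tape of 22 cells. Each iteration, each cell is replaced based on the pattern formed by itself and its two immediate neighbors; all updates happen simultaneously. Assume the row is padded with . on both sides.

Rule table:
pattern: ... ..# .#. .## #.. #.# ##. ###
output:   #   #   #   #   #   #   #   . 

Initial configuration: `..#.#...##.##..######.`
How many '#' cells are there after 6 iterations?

################....##
#..............#######
################.....#
#..............#######  (repeats iteration 2; period 2)
iteration 6: #..............#######
count of #: 8

8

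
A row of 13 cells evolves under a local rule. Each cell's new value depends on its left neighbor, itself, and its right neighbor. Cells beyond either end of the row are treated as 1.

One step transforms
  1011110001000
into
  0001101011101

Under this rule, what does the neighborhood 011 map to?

0

At position 2 the neighborhood is 011; the next row has 0 there.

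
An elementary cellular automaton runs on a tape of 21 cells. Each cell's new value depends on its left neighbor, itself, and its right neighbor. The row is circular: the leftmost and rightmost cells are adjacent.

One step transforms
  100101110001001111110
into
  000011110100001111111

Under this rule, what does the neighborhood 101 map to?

At position 4 the neighborhood is 101; the next row has 1 there.

1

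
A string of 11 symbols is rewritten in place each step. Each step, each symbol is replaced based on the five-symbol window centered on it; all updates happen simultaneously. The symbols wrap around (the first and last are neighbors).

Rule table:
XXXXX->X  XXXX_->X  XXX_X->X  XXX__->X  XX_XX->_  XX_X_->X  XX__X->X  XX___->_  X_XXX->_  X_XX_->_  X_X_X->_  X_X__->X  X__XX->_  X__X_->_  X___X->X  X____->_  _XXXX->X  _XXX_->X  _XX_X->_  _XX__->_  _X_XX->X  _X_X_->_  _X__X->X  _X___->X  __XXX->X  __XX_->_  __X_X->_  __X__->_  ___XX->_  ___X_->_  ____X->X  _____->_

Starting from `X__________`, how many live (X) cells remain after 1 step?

step 1: _X_______X_
count of X: 2

2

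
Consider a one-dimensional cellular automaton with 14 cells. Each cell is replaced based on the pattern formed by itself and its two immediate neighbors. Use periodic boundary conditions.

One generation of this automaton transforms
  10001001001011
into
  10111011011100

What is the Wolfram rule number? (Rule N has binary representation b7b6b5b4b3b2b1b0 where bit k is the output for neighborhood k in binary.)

103

position 13: 111 → 0  (bit 7 = 0)
position 0: 110 → 1  (bit 6 = 1)
position 11: 101 → 1  (bit 5 = 1)
position 1: 100 → 0  (bit 4 = 0)
position 12: 011 → 0  (bit 3 = 0)
position 4: 010 → 1  (bit 2 = 1)
position 3: 001 → 1  (bit 1 = 1)
position 2: 000 → 1  (bit 0 = 1)
bits b7..b0 = 01100111 = 103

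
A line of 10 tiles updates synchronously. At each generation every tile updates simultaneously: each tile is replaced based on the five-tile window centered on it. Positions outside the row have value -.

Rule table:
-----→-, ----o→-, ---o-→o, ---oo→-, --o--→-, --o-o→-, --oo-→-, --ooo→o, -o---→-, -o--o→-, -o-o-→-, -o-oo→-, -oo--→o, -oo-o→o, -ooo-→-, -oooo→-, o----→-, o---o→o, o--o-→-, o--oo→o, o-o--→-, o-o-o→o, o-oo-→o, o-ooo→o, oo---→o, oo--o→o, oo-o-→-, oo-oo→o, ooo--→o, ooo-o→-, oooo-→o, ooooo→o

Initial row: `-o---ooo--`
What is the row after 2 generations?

-----o-ooo

o--o-o-oo-
-----o-ooo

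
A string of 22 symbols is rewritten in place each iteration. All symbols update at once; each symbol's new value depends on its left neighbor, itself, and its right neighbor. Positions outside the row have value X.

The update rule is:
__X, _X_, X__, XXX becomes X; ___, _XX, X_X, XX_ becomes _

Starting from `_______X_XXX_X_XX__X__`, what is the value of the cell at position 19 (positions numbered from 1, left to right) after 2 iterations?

iteration 1: X_____XX__X__X___XXXXX
iteration 2: _X___X__XXXXXXX_X_XXXX
position 19 holds X

X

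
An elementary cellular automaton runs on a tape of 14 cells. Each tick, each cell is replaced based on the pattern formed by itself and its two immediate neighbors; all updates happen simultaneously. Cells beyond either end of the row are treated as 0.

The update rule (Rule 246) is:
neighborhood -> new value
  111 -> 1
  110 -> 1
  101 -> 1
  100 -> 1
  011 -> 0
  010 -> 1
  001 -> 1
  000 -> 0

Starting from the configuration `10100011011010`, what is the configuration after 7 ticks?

11110101101111
01111110110111
10111111011011
11011111101101
01101111110111
10110111111011
11011011111101

11011011111101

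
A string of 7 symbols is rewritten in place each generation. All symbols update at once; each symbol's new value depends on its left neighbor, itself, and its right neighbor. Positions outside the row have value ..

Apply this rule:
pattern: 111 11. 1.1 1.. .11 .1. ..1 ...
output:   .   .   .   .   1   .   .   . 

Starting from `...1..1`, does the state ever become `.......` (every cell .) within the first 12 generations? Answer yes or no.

.......
all cells are . at generation 1

yes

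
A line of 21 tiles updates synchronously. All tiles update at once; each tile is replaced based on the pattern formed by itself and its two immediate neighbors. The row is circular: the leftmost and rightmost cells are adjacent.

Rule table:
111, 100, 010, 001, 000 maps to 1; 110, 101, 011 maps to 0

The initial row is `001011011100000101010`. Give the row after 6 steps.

step 1: 111000001011111101011
step 2: 110111111001111001001
step 3: 100011110110110111110
step 4: 111101100000000011100
step 5: 011000011111111101011
step 6: 000111101111111001000

000111101111111001000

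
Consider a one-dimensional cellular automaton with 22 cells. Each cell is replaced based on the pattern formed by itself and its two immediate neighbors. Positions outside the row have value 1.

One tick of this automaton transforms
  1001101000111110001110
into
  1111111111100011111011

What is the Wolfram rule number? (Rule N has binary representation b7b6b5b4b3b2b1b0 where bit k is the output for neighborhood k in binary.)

position 11: 111 → 0  (bit 7 = 0)
position 0: 110 → 1  (bit 6 = 1)
position 5: 101 → 1  (bit 5 = 1)
position 1: 100 → 1  (bit 4 = 1)
position 3: 011 → 1  (bit 3 = 1)
position 6: 010 → 1  (bit 2 = 1)
position 2: 001 → 1  (bit 1 = 1)
position 8: 000 → 1  (bit 0 = 1)
bits b7..b0 = 01111111 = 127

127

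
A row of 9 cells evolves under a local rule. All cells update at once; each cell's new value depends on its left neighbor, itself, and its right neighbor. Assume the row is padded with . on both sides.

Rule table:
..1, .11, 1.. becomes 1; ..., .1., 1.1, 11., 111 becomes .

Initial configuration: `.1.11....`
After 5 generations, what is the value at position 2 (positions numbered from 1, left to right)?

1..1.1...
.11...1..
11.1.1.1.
1.......1
.1.....1.
position 2 holds 1

1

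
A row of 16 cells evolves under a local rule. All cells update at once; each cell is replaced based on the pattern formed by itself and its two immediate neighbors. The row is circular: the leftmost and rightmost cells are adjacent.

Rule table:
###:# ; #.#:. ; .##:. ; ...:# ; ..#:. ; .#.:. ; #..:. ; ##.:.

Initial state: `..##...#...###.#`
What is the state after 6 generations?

##..#..#####....

.....#...#..#...
####...#......##
###..#...####..#
##.....#..##....
...###.......##.
##..#..#####....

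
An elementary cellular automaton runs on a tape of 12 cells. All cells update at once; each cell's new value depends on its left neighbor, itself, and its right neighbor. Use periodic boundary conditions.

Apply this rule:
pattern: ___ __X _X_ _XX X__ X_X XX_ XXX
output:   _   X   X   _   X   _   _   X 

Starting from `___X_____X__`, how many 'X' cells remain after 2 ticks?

6

tick 1: __XXX___XXX_
tick 2: _X_X_X_X_X_X
count of X: 6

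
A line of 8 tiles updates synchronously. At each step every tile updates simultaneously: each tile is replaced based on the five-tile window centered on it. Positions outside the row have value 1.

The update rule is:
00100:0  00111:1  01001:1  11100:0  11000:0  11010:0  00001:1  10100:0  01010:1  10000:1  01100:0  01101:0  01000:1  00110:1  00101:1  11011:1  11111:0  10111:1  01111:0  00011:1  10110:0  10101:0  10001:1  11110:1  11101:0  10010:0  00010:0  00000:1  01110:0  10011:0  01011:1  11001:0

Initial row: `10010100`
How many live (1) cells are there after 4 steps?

00011010
01110001
11000111
10011100
count of 1: 4

4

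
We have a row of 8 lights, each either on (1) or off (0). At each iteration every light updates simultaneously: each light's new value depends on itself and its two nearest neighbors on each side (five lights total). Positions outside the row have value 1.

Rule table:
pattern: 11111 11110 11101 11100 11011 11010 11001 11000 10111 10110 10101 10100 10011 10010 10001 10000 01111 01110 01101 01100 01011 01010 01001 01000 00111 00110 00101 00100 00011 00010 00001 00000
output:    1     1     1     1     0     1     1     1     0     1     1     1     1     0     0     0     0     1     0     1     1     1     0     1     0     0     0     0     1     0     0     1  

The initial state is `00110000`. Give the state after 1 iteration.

11011001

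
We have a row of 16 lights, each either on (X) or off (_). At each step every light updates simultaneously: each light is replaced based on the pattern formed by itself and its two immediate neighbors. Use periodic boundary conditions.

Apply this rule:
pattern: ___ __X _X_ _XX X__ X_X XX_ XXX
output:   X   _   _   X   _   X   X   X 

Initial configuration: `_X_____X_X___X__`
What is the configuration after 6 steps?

XXXXXXXXXXXXX__X

___XXX__X__X___X
_X_XXX_______X__
__XXXX_XXXXX___X
__XXXXXXXXXX_X__
X_XXXXXXXXXXX__X
XXXXXXXXXXXXX__X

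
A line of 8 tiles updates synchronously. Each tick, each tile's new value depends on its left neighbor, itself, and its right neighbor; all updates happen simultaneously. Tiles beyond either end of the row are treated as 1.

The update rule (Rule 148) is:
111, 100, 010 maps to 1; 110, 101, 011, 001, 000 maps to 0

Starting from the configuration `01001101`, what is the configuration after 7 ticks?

10011000

01100000
00010000
10011000
01000100
01100110
00010000  (repeats tick 2; period 4)
tick 7: 10011000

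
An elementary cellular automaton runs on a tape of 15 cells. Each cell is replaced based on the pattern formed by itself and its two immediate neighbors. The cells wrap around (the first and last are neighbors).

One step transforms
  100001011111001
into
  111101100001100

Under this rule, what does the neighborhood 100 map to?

At position 1 the neighborhood is 100; the next row has 1 there.

1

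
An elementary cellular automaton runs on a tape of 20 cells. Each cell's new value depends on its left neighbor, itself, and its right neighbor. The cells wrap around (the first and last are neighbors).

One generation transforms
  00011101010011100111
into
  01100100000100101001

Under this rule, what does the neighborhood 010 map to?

0

At position 7 the neighborhood is 010; the next row has 0 there.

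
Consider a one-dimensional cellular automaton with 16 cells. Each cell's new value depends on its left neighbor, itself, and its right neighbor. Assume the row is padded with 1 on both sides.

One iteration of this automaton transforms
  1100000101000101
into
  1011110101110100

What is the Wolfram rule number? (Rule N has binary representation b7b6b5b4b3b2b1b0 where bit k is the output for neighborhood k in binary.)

position 0: 111 → 1  (bit 7 = 1)
position 1: 110 → 0  (bit 6 = 0)
position 8: 101 → 0  (bit 5 = 0)
position 2: 100 → 1  (bit 4 = 1)
position 15: 011 → 0  (bit 3 = 0)
position 7: 010 → 1  (bit 2 = 1)
position 6: 001 → 0  (bit 1 = 0)
position 3: 000 → 1  (bit 0 = 1)
bits b7..b0 = 10010101 = 149

149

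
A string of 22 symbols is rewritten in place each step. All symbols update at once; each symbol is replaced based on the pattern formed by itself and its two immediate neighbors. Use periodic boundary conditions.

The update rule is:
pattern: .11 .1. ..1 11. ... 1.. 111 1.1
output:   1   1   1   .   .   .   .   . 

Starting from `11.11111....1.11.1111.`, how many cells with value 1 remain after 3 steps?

1..1.......11.1..1....
1.11......11..1.11...1
..1......11..11.1...11
count of 1: 8

8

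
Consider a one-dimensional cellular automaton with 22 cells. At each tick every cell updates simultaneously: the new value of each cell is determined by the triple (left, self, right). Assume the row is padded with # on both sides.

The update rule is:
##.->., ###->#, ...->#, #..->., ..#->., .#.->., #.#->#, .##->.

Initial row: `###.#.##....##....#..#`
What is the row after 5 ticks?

tick 1: ##.#.#...##....##.....
tick 2: #.#.#..#....##....###.
tick 3: .#.#.....##....##..#.#
tick 4: #.#..###....##......#.
tick 5: .#....#..##....####..#

.#....#..##....####..#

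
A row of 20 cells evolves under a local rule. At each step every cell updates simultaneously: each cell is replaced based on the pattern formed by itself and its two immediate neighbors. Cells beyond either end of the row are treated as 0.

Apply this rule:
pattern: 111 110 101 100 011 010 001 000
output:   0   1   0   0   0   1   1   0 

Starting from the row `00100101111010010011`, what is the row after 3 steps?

step 1: 01101100001010110101
step 2: 10100100011010010101
step 3: 10101100101010110101

10101100101010110101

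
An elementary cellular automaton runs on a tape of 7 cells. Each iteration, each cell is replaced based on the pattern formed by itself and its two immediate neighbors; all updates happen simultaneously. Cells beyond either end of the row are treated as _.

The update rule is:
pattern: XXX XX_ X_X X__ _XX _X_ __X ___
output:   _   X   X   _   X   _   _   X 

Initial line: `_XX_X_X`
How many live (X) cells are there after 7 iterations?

4

_XXX_X_
_X_XX__
__XXX_X
X_X_XX_
_X_XXX_
__XX_X_
X_XXX__
count of X: 4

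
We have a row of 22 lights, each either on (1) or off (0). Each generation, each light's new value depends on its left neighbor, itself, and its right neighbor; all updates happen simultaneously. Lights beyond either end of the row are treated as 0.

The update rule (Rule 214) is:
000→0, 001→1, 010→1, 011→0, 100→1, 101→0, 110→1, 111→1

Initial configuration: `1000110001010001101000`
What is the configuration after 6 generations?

1101011011011010101100
0101001001001010100110
1101111111111010111011
0100111111111010011001
1111011111111011101111
0111001111111001100111

0111001111111001100111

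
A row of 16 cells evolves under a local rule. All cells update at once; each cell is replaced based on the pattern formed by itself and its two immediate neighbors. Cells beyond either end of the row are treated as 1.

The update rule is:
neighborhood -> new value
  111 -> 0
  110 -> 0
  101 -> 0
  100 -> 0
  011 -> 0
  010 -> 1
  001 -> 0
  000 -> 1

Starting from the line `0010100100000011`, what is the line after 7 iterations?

0010100101111000
0010100100000010
0010100101111010
0010100100000010  (repeats iteration 2; period 2)
iteration 7: 0010100101111010

0010100101111010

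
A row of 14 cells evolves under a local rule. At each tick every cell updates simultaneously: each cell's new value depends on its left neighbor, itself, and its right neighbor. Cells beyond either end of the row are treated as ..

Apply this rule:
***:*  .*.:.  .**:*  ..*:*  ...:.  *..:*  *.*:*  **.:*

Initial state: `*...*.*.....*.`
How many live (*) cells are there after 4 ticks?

tick 1: .*.*.*.*...*.*
tick 2: *.*.*.*.*.*.*.
tick 3: .*.*.*.*.*.*.*
tick 4: *.*.*.*.*.*.*.
count of *: 7

7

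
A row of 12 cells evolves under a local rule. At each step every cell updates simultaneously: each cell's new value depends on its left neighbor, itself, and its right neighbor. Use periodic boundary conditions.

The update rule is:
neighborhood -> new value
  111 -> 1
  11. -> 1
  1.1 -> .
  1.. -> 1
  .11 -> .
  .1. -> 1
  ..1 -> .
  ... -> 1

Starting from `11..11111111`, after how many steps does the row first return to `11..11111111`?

12

111..1111111
1111..111111
11111..11111
111111..1111
1111111..111
11111111..11
111111111..1
1111111111..
.1111111111.
..1111111111
1..111111111
11..11111111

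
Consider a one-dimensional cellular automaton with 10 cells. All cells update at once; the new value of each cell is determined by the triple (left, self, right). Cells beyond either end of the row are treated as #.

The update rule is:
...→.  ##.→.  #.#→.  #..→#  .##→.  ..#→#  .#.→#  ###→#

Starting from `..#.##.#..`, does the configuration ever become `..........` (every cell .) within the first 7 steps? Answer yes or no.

step 1: ###....###
step 2: ##.#..#.##
step 3: #..####..#
step 4: .##.##.##.
step 5: ..........
all cells are . at step 5

yes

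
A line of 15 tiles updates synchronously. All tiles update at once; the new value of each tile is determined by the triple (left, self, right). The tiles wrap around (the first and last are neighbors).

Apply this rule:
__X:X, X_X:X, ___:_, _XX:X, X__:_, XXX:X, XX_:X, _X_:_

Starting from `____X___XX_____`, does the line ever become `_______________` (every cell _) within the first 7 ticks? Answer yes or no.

___X___XXX_____
__X___XXXX_____
_X___XXXXX_____
X___XXXXXX_____
___XXXXXXX____X
__XXXXXXXX___X_
_XXXXXXXXX__X__
tick 7 is _XXXXXXXXX__X__, still not uniform _

no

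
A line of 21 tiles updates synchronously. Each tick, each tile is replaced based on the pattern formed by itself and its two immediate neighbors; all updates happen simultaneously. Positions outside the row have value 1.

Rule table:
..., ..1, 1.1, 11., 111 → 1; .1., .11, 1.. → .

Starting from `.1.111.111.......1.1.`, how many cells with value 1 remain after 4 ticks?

1.1.111.11.111111.1.1
11.1.111.11.111111.1.
111.1.111.11.111111.1
1111.1.111.11.111111.
count of 1: 16

16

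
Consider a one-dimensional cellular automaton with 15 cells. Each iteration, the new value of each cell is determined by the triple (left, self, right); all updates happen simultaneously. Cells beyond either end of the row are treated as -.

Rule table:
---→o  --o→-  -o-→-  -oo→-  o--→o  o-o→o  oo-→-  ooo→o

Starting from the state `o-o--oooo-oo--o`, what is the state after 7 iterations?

iteration 1: -o-o--oo-o--o--
iteration 2: --o-o---o-o--oo
iteration 3: o--o-oo--o-o---
iteration 4: -o--o--o--o-ooo
iteration 5: --o--o--o--o-o-
iteration 6: o--o--o--o--o-o
iteration 7: -o--o--o--o--o-

-o--o--o--o--o-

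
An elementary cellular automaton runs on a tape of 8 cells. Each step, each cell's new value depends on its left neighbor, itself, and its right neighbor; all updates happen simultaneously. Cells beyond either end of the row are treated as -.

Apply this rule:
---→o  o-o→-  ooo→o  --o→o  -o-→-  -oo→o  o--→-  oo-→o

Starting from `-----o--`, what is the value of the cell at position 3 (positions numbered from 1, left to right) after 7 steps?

step 1: ooooo--o
step 2: ooooo-o-
step 3: ooooo---
step 4: ooooo-oo
step 5: ooooo-oo  (fixed point — unchanged through step 7)
position 3 holds o

o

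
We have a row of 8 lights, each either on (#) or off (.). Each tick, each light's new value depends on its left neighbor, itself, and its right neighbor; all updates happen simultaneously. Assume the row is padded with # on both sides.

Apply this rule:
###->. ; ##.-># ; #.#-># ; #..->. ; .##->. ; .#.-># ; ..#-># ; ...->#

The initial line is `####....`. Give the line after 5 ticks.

##...#.#

...#.###
.####...
#...#.##
#.####..
##...#.#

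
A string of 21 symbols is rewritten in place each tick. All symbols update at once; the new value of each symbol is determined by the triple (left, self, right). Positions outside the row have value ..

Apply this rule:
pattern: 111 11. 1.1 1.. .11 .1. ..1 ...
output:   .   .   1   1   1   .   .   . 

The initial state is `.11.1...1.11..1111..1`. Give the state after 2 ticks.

tick 1: .1.1.1...11.1.1...1..
tick 2: ..1.1.1..1.1.1.1...1.

..1.1.1..1.1.1.1...1.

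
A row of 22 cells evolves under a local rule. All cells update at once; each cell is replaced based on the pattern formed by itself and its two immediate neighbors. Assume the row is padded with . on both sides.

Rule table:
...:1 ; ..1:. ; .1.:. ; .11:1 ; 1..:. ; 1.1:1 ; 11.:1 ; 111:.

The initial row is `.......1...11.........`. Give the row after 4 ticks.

111111...1.11.11111111
1....1.1..11111......1
..11..1...1...1.1111..
1.11....1...1..11..1.1

1.11....1...1..11..1.1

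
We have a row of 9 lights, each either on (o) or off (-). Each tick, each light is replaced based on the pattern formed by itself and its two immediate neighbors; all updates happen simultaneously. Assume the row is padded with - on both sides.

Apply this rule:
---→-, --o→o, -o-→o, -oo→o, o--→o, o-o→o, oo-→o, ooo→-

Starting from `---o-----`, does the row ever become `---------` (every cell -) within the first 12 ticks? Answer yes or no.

no

tick 1: --ooo----
tick 2: -oo-oo---
tick 3: ooooooo--
tick 4: o-----oo-
tick 5: oo---oooo
tick 6: ooo-oo--o
tick 7: o-ooooooo
tick 8: ooo-----o
tick 9: o-oo---oo
tick 10: ooooo-ooo
tick 11: o---ooo-o
tick 12: oo-oo-ooo
tick 12 is oo-oo-ooo, still not uniform -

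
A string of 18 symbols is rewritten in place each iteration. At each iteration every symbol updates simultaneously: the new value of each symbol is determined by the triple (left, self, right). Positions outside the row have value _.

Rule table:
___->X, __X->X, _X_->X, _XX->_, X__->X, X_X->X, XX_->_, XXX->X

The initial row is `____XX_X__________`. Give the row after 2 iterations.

_XX_XX_XXXXXXXXXX_

XXXX__XXXXXXXXXXXX
_XX_XX_XXXXXXXXXX_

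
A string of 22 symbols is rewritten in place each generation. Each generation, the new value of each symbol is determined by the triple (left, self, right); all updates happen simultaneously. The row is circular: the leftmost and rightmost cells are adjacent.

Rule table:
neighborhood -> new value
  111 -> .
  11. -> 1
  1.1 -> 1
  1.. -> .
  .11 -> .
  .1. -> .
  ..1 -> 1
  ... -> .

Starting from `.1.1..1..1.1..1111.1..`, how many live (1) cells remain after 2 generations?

1.1..1..1.1..1...11...
.1..1..1.1..1...1.1..1
count of 1: 8

8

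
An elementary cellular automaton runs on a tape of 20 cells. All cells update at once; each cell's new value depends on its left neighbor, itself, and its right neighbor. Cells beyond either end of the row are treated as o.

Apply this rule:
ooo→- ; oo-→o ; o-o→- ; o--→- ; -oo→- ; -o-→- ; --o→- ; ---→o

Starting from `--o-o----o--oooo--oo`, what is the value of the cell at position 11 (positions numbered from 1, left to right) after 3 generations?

generation 1: ------oo-------o----
generation 2: -oooo--o-ooooo---oo-
generation 3: ----o--------o-o--o-
position 11 holds -

-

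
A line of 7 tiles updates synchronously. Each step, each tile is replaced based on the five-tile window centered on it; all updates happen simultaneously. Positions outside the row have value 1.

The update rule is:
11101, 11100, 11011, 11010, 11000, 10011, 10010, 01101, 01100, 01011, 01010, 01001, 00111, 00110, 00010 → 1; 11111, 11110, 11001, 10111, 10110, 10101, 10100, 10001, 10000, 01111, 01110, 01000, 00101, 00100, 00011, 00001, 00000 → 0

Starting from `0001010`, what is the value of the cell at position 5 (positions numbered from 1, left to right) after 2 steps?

0

1010101
1101010
position 5 holds 0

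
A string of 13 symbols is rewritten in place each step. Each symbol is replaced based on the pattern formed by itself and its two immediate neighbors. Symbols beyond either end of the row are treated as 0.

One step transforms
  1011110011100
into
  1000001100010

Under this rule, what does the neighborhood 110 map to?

At position 5 the neighborhood is 110; the next row has 0 there.

0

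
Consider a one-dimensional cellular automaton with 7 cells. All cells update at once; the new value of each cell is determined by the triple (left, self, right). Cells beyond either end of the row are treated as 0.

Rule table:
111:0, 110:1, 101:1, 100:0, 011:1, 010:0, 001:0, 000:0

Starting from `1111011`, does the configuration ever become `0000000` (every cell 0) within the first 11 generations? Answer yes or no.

1001111
0001001
0000000
all cells are 0 at generation 3

yes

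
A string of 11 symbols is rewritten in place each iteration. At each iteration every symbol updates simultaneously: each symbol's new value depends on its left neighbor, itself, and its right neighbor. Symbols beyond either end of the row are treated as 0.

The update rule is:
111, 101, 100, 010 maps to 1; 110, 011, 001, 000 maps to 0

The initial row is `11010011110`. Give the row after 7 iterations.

iteration 1: 00111001101
iteration 2: 00010100011
iteration 3: 00011110000
iteration 4: 00001101000
iteration 5: 00000011100
iteration 6: 00000001010
iteration 7: 00000001111

00000001111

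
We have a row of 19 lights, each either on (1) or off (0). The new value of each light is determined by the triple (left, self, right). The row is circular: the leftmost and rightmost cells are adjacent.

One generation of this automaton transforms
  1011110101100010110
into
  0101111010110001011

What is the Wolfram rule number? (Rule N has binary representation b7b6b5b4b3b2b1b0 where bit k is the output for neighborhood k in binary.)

position 3: 111 → 1  (bit 7 = 1)
position 5: 110 → 1  (bit 6 = 1)
position 1: 101 → 1  (bit 5 = 1)
position 11: 100 → 1  (bit 4 = 1)
position 2: 011 → 0  (bit 3 = 0)
position 0: 010 → 0  (bit 2 = 0)
position 13: 001 → 0  (bit 1 = 0)
position 12: 000 → 0  (bit 0 = 0)
bits b7..b0 = 11110000 = 240

240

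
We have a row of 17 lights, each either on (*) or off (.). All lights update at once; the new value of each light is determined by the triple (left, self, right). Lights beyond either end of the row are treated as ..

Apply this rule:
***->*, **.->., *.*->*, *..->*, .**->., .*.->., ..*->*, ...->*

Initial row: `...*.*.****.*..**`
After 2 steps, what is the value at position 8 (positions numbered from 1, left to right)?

*

step 1: ***.*.*.**.*.**..
step 2: .*.*.*.*..*.*..**
position 8 holds *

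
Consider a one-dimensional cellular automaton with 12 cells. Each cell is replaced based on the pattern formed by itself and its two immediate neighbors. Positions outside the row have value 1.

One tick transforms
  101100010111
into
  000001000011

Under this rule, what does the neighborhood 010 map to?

0

At position 7 the neighborhood is 010; the next row has 0 there.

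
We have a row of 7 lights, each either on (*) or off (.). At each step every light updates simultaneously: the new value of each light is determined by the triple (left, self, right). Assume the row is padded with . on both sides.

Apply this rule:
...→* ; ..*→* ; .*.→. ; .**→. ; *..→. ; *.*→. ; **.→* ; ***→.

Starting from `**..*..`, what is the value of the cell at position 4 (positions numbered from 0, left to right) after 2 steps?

.

.*.*..*
*....*.
position 4 holds .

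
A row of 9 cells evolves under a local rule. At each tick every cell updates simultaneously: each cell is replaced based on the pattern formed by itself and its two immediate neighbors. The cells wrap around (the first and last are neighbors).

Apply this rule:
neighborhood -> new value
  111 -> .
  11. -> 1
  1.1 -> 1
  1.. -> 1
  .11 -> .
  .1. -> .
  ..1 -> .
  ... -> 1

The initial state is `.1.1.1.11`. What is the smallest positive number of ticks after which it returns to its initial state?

1.1.1.1.1
11.1.1.1.
.11.1.1.1
1.11.1.1.
.1.11.1.1
1.1.11.1.
.1.1.11.1
1.1.1.11.
.1.1.1.11

9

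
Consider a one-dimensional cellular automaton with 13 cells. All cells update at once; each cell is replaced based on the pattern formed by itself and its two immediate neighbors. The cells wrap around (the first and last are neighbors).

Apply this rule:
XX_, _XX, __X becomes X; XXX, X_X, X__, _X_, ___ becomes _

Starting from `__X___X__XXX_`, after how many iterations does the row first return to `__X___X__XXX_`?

_X___X__XX_X_
X___X__XXX___
___X__XX_X__X
__X__XXX___X_
_X__XX_X__X__
X__XXX___X___
__XX_X__X___X
_XXX___X___X_
XX_X__X___X__
XX___X___X__X
_X__X___X__XX
___X___X__XXX
__X___X__XX_X
_X___X__XXX__
X___X__XX_X__
___X__XXX___X
__X__XX_X__X_
_X__XXX___X__
X__XX_X__X___
__XXX___X___X
_XX_X__X___X_
XXX___X___X__
X_X__X___X__X
X___X___X__XX
X__X___X__XX_
__X___X__XXX_

26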